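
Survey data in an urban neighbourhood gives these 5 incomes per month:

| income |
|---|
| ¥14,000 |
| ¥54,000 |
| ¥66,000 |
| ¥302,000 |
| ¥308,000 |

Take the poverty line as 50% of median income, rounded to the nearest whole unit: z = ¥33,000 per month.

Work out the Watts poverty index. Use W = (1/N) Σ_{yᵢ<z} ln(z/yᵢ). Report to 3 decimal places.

0.171

Incomes under z: ¥14,000 (q = 1 of N = 5).
Log gaps: ln(33000/14000) = 0.8575.
W = 0.857450 / 5 = 0.171.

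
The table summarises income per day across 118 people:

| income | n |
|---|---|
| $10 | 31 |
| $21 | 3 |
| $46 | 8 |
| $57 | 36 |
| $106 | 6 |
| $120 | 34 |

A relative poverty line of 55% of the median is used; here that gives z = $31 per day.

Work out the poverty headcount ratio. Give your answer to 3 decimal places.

34 of the 118 people have income below $31.
H = 34/118 = 0.288.

0.288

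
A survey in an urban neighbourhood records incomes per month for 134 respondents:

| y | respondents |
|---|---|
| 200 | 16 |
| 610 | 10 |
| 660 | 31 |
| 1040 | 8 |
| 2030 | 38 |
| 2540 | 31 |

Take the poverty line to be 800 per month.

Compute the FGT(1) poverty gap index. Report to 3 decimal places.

0.148

Below z: 16×200, 10×610, 31×660 (q = 57 of N = 134).
Normalized shortfalls: (800−200)/800 = 0.7500 (×16); (800−610)/800 = 0.2375 (×10); (800−660)/800 = 0.1750 (×31).
Sum of shortfalls = 19.800000; P₁ averages over all N: 19.800000 / 134 = 0.148.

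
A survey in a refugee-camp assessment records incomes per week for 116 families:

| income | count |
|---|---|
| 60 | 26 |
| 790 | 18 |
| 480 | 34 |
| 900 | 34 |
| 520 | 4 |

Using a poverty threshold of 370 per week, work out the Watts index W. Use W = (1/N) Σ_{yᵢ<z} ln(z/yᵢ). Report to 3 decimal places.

Incomes under z: 26×60 (q = 26 of N = 116).
ln(z/y) terms: ln(370/60) = 1.8192 (×26).
W = 47.298120 / 116 = 0.408.

0.408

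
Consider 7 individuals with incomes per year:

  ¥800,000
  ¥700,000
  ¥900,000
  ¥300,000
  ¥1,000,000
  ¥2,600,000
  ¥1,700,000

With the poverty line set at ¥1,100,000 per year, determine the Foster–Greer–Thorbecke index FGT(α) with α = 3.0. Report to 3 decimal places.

0.066

Incomes under z: ¥300,000, ¥700,000, ¥800,000, ¥900,000, ¥1,000,000 (q = 5 of N = 7).
Gap ratios (z−y)/z: (1100000−300000)/1100000 = 0.7273; (1100000−700000)/1100000 = 0.3636; (1100000−800000)/1100000 = 0.2727; (1100000−900000)/1100000 = 0.1818; (1100000−1000000)/1100000 = 0.0909.
Raised to α = 3.0: 0.38467; 0.04808; 0.02029; 0.00601; 0.00075.
Sum = 0.459805; FGT(3.0) = 0.459805 / 7 = 0.066.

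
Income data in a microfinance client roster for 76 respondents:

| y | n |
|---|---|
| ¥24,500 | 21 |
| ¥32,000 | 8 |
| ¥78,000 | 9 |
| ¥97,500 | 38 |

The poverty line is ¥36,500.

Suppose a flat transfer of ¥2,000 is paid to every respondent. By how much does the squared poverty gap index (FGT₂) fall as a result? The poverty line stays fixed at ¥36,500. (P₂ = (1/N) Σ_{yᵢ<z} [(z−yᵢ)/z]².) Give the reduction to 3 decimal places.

0.010

Before: below the line — 21×¥24,500, 8×¥32,000; squared poverty gap index (FGT₂) = 0.03147.
After the ¥2,000 transfer: below the line — 21×¥26,500, 8×¥34,000; squared poverty gap index (FGT₂) = 0.02123.
Reduction = 0.03147 − 0.02123 = 0.010.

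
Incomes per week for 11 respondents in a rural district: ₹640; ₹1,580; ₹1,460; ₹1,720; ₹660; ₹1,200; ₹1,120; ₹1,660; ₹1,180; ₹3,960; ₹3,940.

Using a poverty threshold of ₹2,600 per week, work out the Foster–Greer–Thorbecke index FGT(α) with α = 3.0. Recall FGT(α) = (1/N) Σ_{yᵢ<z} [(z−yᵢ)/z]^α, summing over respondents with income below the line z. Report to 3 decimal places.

0.143

Below the line: ₹640, ₹660, ₹1,120, ₹1,180, ₹1,200, ₹1,460, ₹1,580, ₹1,660, ₹1,720 (q = 9 of N = 11).
Relative gaps: (2600−640)/2600 = 0.7538; (2600−660)/2600 = 0.7462; (2600−1120)/2600 = 0.5692; (2600−1180)/2600 = 0.5462; (2600−1200)/2600 = 0.5385; (2600−1460)/2600 = 0.4385; (2600−1580)/2600 = 0.3923; (2600−1660)/2600 = 0.3615; (2600−1720)/2600 = 0.3385.
Raised to α = 3.0: 0.42840; 0.41542; 0.18444; 0.16291; 0.15612; 0.08429; 0.06038; 0.04726; 0.03877.
Sum = 1.577993; FGT(3.0) = 1.577993 / 11 = 0.143.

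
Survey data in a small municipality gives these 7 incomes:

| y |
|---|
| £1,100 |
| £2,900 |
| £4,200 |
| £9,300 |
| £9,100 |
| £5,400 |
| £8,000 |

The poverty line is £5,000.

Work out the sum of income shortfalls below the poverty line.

Below the line: £1,100, £2,900, £4,200 (q = 3 of N = 7).
Individual gaps: 5000−1100 = 3900; 5000−2900 = 2100; 5000−4200 = 800.
Aggregate gap = £6,800.

£6,800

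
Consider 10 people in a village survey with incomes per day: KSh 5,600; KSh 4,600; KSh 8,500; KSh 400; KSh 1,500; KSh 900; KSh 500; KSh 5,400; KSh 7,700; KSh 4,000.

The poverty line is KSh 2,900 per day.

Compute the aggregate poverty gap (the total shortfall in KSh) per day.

KSh 8,300

Incomes under z: KSh 400, KSh 500, KSh 900, KSh 1,500 (q = 4 of N = 10).
Individual gaps: 2900−400 = 2500; 2900−500 = 2400; 2900−900 = 2000; 2900−1500 = 1400.
Aggregate gap = KSh 8,300.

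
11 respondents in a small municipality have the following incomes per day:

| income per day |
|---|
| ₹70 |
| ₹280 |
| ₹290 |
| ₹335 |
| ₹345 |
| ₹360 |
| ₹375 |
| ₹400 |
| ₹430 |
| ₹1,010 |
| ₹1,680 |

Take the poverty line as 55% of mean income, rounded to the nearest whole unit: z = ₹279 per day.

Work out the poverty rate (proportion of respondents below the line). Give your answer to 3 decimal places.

1 of the 11 respondents have income below ₹279.
H = 1/11 = 0.091.

0.091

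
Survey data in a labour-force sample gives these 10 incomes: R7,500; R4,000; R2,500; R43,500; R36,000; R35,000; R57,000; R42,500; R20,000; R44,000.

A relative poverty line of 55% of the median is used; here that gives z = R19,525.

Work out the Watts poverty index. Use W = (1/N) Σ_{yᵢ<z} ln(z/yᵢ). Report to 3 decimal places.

Poor units: R2,500, R4,000, R7,500 (q = 3 of N = 10).
Log shortfalls: ln(19525/2500) = 2.0554; ln(19525/4000) = 1.5854; ln(19525/7500) = 0.9568.
W = 4.597599 / 10 = 0.460.

0.460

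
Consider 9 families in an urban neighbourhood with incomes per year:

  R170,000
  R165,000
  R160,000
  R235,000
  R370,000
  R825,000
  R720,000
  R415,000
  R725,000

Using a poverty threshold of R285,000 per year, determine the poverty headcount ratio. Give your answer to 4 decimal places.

0.4444

4 of the 9 families have income below R285,000.
H = 4/9 = 0.4444.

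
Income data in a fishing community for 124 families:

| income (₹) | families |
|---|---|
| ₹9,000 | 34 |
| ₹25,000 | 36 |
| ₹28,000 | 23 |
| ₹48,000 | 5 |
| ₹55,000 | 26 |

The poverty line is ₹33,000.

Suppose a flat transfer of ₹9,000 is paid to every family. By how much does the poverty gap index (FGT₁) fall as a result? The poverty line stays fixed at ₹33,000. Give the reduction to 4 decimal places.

Before: below the line — 34×₹9,000, 36×₹25,000, 23×₹28,000; poverty gap index (FGT₁) = 0.297898.
After the ₹9,000 transfer: below the line — 34×₹18,000; poverty gap index (FGT₁) = 0.124633.
Reduction = 0.297898 − 0.124633 = 0.1733.

0.1733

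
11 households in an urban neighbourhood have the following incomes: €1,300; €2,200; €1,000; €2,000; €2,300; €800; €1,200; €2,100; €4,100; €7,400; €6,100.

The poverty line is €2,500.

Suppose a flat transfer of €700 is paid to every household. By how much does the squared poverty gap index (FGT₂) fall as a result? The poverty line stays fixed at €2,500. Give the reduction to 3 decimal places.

0.095

Before: below the line — €800, €1,000, €1,200, €1,300, €2,000, €2,100, €2,200, €2,300; squared poverty gap index (FGT₂) = 0.12815.
After the €700 transfer: below the line — €1,500, €1,700, €1,900, €2,000; squared poverty gap index (FGT₂) = 0.03273.
Reduction = 0.12815 − 0.03273 = 0.095.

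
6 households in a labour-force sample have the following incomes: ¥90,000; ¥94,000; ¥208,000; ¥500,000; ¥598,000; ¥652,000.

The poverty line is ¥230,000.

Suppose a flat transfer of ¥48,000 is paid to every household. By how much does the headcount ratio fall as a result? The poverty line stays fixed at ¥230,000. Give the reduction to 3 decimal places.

Before: below the line — ¥90,000, ¥94,000, ¥208,000; headcount ratio = 0.50000.
After the ¥48,000 transfer: below the line — ¥138,000, ¥142,000; headcount ratio = 0.33333.
Reduction = 0.50000 − 0.33333 = 0.167.

0.167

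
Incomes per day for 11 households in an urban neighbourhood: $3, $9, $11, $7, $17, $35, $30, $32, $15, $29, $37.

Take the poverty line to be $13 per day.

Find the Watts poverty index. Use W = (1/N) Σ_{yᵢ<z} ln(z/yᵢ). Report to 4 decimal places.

0.2382

Incomes under z: $3, $7, $9, $11 (q = 4 of N = 11).
Log shortfalls: ln(13/3) = 1.4663; ln(13/7) = 0.6190; ln(13/9) = 0.3677; ln(13/11) = 0.1671.
W = 2.620155 / 11 = 0.2382.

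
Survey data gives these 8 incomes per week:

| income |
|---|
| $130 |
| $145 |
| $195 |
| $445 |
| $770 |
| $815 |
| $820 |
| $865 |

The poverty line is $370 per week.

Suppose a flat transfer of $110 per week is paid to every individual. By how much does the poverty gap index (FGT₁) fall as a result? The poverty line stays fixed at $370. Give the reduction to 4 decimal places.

Before: below the line — $130, $145, $195; poverty gap index (FGT₁) = 0.216216.
After the $110 transfer: below the line — $240, $255, $305; poverty gap index (FGT₁) = 0.104730.
Reduction = 0.216216 − 0.104730 = 0.1115.

0.1115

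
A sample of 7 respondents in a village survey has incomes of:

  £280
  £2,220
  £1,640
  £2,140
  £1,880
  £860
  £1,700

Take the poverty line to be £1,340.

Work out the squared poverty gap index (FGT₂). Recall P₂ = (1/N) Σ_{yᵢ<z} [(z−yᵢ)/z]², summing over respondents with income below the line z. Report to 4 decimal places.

0.1077

Below the line: £280, £860 (q = 2 of N = 7).
Shortfall ratios: (1340−280)/1340 = 0.7910; (1340−860)/1340 = 0.3582.
Squared: 0.6258; 0.1283.
Sum = 0.754065; P₂ = 0.754065 / 7 = 0.1077.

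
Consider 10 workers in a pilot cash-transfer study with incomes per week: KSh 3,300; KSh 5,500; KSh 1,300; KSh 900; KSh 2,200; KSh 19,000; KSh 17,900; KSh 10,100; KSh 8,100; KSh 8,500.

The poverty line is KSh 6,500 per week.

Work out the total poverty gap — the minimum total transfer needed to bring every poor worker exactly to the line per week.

Below the line: KSh 900, KSh 1,300, KSh 2,200, KSh 3,300, KSh 5,500 (q = 5 of N = 10).
Individual gaps: 6500−900 = 5600; 6500−1300 = 5200; 6500−2200 = 4300; 6500−3300 = 3200; 6500−5500 = 1000.
Aggregate gap = KSh 19,300.

KSh 19,300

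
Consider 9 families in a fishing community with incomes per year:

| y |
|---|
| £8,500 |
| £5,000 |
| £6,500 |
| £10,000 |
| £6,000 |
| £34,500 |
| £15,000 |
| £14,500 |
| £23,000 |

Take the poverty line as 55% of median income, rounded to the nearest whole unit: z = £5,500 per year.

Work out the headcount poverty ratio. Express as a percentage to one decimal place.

1 of the 9 families have income below £5,500.
H = 1/9 = 11.1%.

11.1%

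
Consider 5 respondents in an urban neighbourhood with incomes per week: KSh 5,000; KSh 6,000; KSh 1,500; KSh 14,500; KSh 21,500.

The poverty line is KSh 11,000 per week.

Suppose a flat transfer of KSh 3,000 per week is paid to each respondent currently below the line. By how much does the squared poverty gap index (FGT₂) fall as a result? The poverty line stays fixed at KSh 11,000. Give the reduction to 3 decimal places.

0.159

Before: below the line — KSh 1,500, KSh 5,000, KSh 6,000; squared poverty gap index (FGT₂) = 0.25000.
After the KSh 3,000 transfer: below the line — KSh 4,500, KSh 8,000, KSh 9,000; squared poverty gap index (FGT₂) = 0.09132.
Reduction = 0.25000 − 0.09132 = 0.159.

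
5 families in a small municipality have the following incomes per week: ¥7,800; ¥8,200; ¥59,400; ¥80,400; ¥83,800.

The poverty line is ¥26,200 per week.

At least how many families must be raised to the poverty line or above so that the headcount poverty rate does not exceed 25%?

1

2 of the 5 families are poor, so H = 2/5 = 0.400.
A headcount ratio of at most 25% allows at most ⌊0.25 × 5⌋ = 1 poor families.
So at least 2 − 1 = 1 must be lifted.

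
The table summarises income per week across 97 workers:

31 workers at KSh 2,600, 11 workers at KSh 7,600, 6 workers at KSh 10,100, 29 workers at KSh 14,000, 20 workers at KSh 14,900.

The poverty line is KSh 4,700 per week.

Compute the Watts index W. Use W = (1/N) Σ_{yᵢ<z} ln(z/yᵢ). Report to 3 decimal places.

Incomes under z: 31×KSh 2,600 (q = 31 of N = 97).
Log gaps: ln(4700/2600) = 0.5921 (×31).
W = 18.353583 / 97 = 0.189.

0.189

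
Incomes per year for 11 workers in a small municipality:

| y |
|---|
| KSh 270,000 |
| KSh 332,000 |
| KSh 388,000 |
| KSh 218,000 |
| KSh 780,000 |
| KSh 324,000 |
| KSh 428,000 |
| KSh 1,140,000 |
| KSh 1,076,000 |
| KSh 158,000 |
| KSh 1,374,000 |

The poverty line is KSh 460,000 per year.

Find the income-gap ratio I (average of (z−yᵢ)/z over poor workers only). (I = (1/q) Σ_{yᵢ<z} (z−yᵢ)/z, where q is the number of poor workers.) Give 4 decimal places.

0.3422

Below z: KSh 158,000, KSh 218,000, KSh 270,000, KSh 324,000, KSh 332,000, KSh 388,000, KSh 428,000 (q = 7 of N = 11).
Relative gaps: 0.6565, 0.5261, 0.4130, 0.2957, 0.2783, 0.1565, 0.0696; sum = 2.395652.
I averages over the q = 7 poor units only: 2.395652 / 7 = 0.3422.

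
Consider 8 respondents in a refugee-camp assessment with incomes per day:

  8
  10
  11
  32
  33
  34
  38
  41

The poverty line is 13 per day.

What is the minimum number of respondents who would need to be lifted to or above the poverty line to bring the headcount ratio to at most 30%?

3 of the 8 respondents are poor, so H = 3/8 = 0.375.
A headcount ratio of at most 30% allows at most ⌊0.30 × 8⌋ = 2 poor respondents.
So at least 3 − 2 = 1 must be lifted.

1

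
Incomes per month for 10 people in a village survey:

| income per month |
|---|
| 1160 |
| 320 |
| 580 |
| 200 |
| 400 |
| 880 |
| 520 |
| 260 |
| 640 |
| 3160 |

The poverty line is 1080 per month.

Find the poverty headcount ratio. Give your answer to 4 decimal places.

0.8000

8 of the 10 people have income below 1080.
H = 8/10 = 0.8000.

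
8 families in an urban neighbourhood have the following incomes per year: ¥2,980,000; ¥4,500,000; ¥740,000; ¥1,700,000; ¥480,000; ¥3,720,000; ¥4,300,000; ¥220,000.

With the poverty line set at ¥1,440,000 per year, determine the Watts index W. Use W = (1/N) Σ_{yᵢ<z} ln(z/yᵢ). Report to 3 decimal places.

Below the line: ¥220,000, ¥480,000, ¥740,000 (q = 3 of N = 8).
Log gaps: ln(1440000/220000) = 1.8788; ln(1440000/480000) = 1.0986; ln(1440000/740000) = 0.6657.
W = 3.643131 / 8 = 0.455.

0.455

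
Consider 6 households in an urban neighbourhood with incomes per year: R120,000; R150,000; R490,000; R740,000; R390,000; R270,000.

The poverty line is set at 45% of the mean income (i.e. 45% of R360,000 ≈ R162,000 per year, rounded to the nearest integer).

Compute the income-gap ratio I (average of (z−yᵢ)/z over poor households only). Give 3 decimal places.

0.167

Below the line: R120,000, R150,000 (q = 2 of N = 6).
Shortfall ratios (z−y)/z: 0.2593, 0.0741; sum = 0.333333.
I averages over the q = 2 poor units only: 0.333333 / 2 = 0.167.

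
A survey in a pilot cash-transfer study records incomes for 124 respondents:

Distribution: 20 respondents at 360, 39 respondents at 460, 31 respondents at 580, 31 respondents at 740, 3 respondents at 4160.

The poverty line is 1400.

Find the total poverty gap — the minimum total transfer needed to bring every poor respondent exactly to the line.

Below the line: 20×360, 39×460, 31×580, 31×740 (q = 121 of N = 124).
Individual gaps: 20×(1400−360) = 20800; 39×(1400−460) = 36660; 31×(1400−580) = 25420; 31×(1400−740) = 20460.
Aggregate gap = 103340.

103340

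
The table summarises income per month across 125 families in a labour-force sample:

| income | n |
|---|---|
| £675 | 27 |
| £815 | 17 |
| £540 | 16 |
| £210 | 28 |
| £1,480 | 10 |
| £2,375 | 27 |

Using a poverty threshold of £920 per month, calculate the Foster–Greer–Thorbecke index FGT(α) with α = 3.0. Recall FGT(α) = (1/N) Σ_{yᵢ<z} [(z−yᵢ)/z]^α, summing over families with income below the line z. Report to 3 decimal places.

Below the line: 28×£210, 16×£540, 27×£675, 17×£815 (q = 88 of N = 125).
Relative gaps: (920−210)/920 = 0.7717 (×28); (920−540)/920 = 0.4130 (×16); (920−675)/920 = 0.2663 (×27); (920−815)/920 = 0.1141 (×17).
Raised to α = 3.0: 0.45963 (×28); 0.07047 (×16); 0.01889 (×27); 0.00149 (×17).
Sum = 14.532399; FGT(3.0) = 14.532399 / 125 = 0.116.

0.116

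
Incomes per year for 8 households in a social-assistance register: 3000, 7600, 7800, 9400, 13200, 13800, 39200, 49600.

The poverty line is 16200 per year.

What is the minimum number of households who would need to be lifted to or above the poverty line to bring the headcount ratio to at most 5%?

6 of the 8 households are poor, so H = 6/8 = 0.750.
A headcount ratio of at most 5% allows at most ⌊0.05 × 8⌋ = 0 poor households.
So at least 6 − 0 = 6 must be lifted.

6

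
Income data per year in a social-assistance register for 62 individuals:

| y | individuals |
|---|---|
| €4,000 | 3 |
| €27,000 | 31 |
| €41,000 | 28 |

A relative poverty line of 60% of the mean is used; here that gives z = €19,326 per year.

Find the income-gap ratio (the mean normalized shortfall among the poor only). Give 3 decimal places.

0.793

Incomes under z: 3×€4,000 (q = 3 of N = 62).
Shortfall ratios (z−y)/z: 0.7930 (×3); sum = 2.379075.
I averages over the q = 3 poor units only: 2.379075 / 3 = 0.793.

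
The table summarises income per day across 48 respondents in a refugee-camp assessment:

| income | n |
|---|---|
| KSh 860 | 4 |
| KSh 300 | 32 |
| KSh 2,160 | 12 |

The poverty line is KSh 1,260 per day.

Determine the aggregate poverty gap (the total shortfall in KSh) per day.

KSh 32,320

Below the line: 32×KSh 300, 4×KSh 860 (q = 36 of N = 48).
Individual gaps: 32×(1260−300) = 30720; 4×(1260−860) = 1600.
Aggregate gap = KSh 32,320.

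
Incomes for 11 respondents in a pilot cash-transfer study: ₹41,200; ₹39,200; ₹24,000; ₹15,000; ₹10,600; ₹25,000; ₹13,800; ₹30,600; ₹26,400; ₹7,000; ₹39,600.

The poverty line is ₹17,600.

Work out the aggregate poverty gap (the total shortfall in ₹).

Poor units: ₹7,000, ₹10,600, ₹13,800, ₹15,000 (q = 4 of N = 11).
Individual gaps: 17600−7000 = 10600; 17600−10600 = 7000; 17600−13800 = 3800; 17600−15000 = 2600.
Aggregate gap = ₹24,000.

₹24,000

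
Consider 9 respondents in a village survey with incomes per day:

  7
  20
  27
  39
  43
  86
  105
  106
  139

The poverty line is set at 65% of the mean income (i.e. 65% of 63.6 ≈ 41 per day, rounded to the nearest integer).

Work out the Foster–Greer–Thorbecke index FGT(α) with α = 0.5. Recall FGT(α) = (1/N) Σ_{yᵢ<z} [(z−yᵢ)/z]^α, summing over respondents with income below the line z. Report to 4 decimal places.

Below the line: 7, 20, 27, 39 (q = 4 of N = 9).
Relative gaps: (41−7)/41 = 0.8293; (41−20)/41 = 0.5122; (41−27)/41 = 0.3415; (41−39)/41 = 0.0488.
Raised to α = 0.5: 0.91064; 0.71568; 0.58435; 0.22086.
Sum = 2.431532; FGT(0.5) = 2.431532 / 9 = 0.2702.

0.2702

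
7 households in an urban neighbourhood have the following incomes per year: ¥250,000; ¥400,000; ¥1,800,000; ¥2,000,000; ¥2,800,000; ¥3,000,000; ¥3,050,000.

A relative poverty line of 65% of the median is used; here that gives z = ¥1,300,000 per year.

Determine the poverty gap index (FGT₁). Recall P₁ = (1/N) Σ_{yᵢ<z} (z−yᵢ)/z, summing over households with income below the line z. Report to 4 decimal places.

0.2143

Incomes under z: ¥250,000, ¥400,000 (q = 2 of N = 7).
Gap ratios (z−y)/z: (1300000−250000)/1300000 = 0.8077; (1300000−400000)/1300000 = 0.6923.
Σ = 1.500000. Dividing by the full population N = 7 gives P₁ = 0.2143.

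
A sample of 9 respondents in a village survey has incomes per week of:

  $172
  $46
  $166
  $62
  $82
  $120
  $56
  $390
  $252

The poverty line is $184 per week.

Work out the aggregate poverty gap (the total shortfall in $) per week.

Incomes under z: $46, $56, $62, $82, $120, $166, $172 (q = 7 of N = 9).
Individual gaps: 184−46 = 138; 184−56 = 128; 184−62 = 122; 184−82 = 102; 184−120 = 64; 184−166 = 18; 184−172 = 12.
Aggregate gap = $584.

$584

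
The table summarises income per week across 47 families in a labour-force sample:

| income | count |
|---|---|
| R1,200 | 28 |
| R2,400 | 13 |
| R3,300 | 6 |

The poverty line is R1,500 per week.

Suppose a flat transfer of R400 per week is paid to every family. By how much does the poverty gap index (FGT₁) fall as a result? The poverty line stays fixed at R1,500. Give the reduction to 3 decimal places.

Before: below the line — 28×R1,200; poverty gap index (FGT₁) = 0.11915.
After the R400 transfer: below the line — none; poverty gap index (FGT₁) = 0.00000.
Reduction = 0.11915 − 0.00000 = 0.119.

0.119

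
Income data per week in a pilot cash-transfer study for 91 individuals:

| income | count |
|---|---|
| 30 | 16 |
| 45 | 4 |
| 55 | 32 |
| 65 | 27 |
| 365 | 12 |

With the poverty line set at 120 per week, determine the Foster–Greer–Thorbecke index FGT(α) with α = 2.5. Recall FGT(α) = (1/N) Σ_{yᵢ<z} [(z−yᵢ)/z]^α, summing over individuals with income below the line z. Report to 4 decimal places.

Below z: 16×30, 4×45, 32×55, 27×65 (q = 79 of N = 91).
Gap ratios (z−y)/z: (120−30)/120 = 0.7500 (×16); (120−45)/120 = 0.6250 (×4); (120−55)/120 = 0.5417 (×32); (120−65)/120 = 0.4583 (×27).
Raised to α = 2.5: 0.48714 (×16); 0.30882 (×4); 0.21594 (×32); 0.14222 (×27).
Sum = 19.779406; FGT(2.5) = 19.779406 / 91 = 0.2174.

0.2174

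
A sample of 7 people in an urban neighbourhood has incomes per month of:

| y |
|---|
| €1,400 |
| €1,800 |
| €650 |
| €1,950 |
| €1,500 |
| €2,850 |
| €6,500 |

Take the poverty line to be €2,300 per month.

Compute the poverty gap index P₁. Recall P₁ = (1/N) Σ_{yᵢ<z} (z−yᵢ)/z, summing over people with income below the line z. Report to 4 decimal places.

0.2609

Poor units: €650, €1,400, €1,500, €1,800, €1,950 (q = 5 of N = 7).
Normalized shortfalls: (2300−650)/2300 = 0.7174; (2300−1400)/2300 = 0.3913; (2300−1500)/2300 = 0.3478; (2300−1800)/2300 = 0.2174; (2300−1950)/2300 = 0.1522.
Σ = 1.826087. Dividing by the full population N = 7 gives P₁ = 0.2609.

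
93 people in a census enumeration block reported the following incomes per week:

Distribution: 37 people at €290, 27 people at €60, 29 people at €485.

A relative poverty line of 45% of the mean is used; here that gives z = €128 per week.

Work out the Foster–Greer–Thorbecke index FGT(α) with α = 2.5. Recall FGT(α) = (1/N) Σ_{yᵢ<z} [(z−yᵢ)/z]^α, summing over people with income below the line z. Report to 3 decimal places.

0.060

Poor units: 27×€60 (q = 27 of N = 93).
Normalized shortfalls: (128−60)/128 = 0.5312 (×27).
Raised to α = 2.5: 0.20571 (×27).
Sum = 5.554067; FGT(2.5) = 5.554067 / 93 = 0.060.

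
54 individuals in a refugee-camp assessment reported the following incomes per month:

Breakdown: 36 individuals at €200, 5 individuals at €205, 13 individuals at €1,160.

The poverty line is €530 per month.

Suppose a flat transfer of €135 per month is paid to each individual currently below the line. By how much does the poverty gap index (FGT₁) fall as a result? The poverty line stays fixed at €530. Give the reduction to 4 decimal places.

Before: below the line — 36×€200, 5×€205; poverty gap index (FGT₁) = 0.471873.
After the €135 transfer: below the line — 36×€335, 5×€340; poverty gap index (FGT₁) = 0.278477.
Reduction = 0.471873 − 0.278477 = 0.1934.

0.1934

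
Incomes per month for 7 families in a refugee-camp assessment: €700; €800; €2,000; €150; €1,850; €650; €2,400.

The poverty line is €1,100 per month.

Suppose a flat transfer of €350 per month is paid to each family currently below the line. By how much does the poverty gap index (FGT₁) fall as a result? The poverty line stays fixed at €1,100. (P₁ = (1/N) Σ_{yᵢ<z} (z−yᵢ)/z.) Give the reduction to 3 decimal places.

0.175

Before: below the line — €150, €650, €700, €800; poverty gap index (FGT₁) = 0.27273.
After the €350 transfer: below the line — €500, €1,000, €1,050; poverty gap index (FGT₁) = 0.09740.
Reduction = 0.27273 − 0.09740 = 0.175.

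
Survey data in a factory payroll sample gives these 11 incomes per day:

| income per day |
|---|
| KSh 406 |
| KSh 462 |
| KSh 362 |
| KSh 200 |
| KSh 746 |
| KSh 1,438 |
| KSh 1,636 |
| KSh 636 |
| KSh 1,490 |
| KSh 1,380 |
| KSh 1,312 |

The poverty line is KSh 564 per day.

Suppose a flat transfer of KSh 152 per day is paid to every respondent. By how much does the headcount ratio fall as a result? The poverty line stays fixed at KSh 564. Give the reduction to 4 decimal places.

0.0909

Before: below the line — KSh 200, KSh 362, KSh 406, KSh 462; headcount ratio = 0.363636.
After the KSh 152 transfer: below the line — KSh 352, KSh 514, KSh 558; headcount ratio = 0.272727.
Reduction = 0.363636 − 0.272727 = 0.0909.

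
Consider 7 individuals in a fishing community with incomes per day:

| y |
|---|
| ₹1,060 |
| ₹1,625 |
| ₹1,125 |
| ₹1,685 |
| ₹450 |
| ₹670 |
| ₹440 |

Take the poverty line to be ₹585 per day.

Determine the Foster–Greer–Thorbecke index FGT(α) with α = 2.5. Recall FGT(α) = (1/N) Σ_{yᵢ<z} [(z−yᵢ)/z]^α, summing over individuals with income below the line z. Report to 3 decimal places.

Below z: ₹440, ₹450 (q = 2 of N = 7).
Gap ratios (z−y)/z: (585−440)/585 = 0.2479; (585−450)/585 = 0.2308.
Raised to α = 2.5: 0.03059; 0.02558.
Sum = 0.056169; FGT(2.5) = 0.056169 / 7 = 0.008.

0.008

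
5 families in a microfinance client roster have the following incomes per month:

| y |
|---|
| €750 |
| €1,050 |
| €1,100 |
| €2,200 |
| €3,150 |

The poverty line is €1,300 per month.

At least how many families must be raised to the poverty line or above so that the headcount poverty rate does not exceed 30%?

Currently q = 3 of N = 5 are below the line (H = 0.600).
A headcount ratio of at most 30% allows at most ⌊0.30 × 5⌋ = 1 poor families.
So at least 3 − 1 = 2 must be lifted.

2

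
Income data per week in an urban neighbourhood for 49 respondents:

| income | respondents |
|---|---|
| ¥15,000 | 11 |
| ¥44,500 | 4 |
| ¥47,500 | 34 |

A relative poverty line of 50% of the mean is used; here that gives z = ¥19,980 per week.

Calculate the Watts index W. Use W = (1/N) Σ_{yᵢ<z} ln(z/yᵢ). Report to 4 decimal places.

0.0644

Below the line: 11×¥15,000 (q = 11 of N = 49).
ln(z/y) terms: ln(19980/15000) = 0.2867 (×11).
W = 3.153497 / 49 = 0.0644.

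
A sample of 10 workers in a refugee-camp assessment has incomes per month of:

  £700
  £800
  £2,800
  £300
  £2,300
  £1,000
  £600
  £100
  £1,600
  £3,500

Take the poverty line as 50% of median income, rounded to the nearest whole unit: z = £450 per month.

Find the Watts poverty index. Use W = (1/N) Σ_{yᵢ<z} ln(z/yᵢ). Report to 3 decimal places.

0.191

Poor units: £100, £300 (q = 2 of N = 10).
Log gaps: ln(450/100) = 1.5041; ln(450/300) = 0.4055.
W = 1.909543 / 10 = 0.191.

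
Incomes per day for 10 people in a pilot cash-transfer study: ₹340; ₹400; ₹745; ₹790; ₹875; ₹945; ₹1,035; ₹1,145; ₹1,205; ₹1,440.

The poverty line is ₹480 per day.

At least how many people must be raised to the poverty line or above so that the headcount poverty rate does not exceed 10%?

2 of the 10 people are poor, so H = 2/10 = 0.200.
A headcount ratio of at most 10% allows at most ⌊0.10 × 10⌋ = 1 poor people.
So at least 2 − 1 = 1 must be lifted.

1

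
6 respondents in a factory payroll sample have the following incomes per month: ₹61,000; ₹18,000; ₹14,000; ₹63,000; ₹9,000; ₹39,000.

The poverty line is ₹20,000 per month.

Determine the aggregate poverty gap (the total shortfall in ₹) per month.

Incomes under z: ₹9,000, ₹14,000, ₹18,000 (q = 3 of N = 6).
Individual gaps: 20000−9000 = 11000; 20000−14000 = 6000; 20000−18000 = 2000.
Aggregate gap = ₹19,000.

₹19,000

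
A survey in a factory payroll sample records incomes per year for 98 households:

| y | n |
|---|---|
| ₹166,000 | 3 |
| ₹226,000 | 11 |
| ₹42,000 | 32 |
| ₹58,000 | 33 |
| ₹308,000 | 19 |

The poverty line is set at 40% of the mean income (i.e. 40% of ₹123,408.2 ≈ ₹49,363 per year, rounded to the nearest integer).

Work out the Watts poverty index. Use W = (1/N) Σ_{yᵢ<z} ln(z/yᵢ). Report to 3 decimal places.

0.053

Below the line: 32×₹42,000 (q = 32 of N = 98).
Log gaps: ln(49363/42000) = 0.1615 (×32).
W = 5.169009 / 98 = 0.053.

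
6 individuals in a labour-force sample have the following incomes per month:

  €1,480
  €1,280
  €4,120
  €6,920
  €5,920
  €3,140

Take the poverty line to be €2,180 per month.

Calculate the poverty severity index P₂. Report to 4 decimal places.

0.0456

Poor units: €1,280, €1,480 (q = 2 of N = 6).
Shortfall ratios: (2180−1280)/2180 = 0.4128; (2180−1480)/2180 = 0.3211.
Squared: 0.1704; 0.1031.
Sum = 0.273546; P₂ = 0.273546 / 6 = 0.0456.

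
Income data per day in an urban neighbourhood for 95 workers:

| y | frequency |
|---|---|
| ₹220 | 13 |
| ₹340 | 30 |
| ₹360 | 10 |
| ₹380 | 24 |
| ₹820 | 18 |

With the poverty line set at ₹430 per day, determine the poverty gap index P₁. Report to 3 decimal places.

0.179

Incomes under z: 13×₹220, 30×₹340, 10×₹360, 24×₹380 (q = 77 of N = 95).
Relative gaps: (430−220)/430 = 0.4884 (×13); (430−340)/430 = 0.2093 (×30); (430−360)/430 = 0.1628 (×10); (430−380)/430 = 0.1163 (×24).
Σ = 17.046512. Dividing by the full population N = 95 gives P₁ = 0.179.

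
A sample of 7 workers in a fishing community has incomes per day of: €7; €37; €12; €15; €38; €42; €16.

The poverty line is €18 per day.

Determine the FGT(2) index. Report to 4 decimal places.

Below z: €7, €12, €15, €16 (q = 4 of N = 7).
Shortfall ratios: (18−7)/18 = 0.6111; (18−12)/18 = 0.3333; (18−15)/18 = 0.1667; (18−16)/18 = 0.1111.
Squared: 0.3735; 0.1111; 0.0278; 0.0123.
Sum = 0.524691; P₂ = 0.524691 / 7 = 0.0750.

0.0750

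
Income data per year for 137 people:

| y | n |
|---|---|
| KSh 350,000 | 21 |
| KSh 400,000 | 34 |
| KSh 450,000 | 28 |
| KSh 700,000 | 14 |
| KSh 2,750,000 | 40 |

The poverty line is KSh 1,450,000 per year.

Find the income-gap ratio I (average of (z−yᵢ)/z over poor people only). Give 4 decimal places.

0.6918

Poor units: 21×KSh 350,000, 34×KSh 400,000, 28×KSh 450,000, 14×KSh 700,000 (q = 97 of N = 137).
Relative gaps: 0.7586 (×21), 0.7241 (×34), 0.6897 (×28), 0.5172 (×14); sum = 67.103448.
The income-gap ratio divides by q (the poor only): 67.103448 / 97 = 0.6918.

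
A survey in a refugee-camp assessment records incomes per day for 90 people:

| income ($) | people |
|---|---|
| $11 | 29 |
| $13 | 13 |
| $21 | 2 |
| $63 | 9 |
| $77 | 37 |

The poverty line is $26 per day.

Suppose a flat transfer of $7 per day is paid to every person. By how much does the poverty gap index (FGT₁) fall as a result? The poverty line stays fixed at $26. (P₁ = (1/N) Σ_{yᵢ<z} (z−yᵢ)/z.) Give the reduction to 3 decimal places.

0.130

Before: below the line — 29×$11, 13×$13, 2×$21; poverty gap index (FGT₁) = 0.26239.
After the $7 transfer: below the line — 29×$18, 13×$20; poverty gap index (FGT₁) = 0.13248.
Reduction = 0.26239 − 0.13248 = 0.130.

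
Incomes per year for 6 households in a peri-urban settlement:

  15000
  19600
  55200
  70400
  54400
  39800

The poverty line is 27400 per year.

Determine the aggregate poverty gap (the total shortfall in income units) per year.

Poor units: 15000, 19600 (q = 2 of N = 6).
Individual gaps: 27400−15000 = 12400; 27400−19600 = 7800.
Aggregate gap = 20200.

20200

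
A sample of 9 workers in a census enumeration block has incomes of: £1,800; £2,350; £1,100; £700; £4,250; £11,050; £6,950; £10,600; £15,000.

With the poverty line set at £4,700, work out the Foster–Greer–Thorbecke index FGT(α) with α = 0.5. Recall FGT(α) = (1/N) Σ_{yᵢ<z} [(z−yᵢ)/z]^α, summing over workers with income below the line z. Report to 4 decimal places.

0.4000

Below the line: £700, £1,100, £1,800, £2,350, £4,250 (q = 5 of N = 9).
Normalized shortfalls: (4700−700)/4700 = 0.8511; (4700−1100)/4700 = 0.7660; (4700−1800)/4700 = 0.6170; (4700−2350)/4700 = 0.5000; (4700−4250)/4700 = 0.0957.
Raised to α = 0.5: 0.92253; 0.87519; 0.78551; 0.70711; 0.30943.
Sum = 3.599761; FGT(0.5) = 3.599761 / 9 = 0.4000.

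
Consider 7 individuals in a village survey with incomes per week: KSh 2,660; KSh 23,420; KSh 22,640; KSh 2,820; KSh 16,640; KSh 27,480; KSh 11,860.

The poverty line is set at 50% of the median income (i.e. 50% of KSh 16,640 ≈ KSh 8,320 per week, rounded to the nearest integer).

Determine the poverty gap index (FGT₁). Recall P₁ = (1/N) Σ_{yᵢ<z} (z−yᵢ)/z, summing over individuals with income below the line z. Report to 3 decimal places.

0.192

Poor units: KSh 2,660, KSh 2,820 (q = 2 of N = 7).
Gap ratios (z−y)/z: (8320−2660)/8320 = 0.6803; (8320−2820)/8320 = 0.6611.
Σ = 1.341346. Dividing by the full population N = 7 gives P₁ = 0.192.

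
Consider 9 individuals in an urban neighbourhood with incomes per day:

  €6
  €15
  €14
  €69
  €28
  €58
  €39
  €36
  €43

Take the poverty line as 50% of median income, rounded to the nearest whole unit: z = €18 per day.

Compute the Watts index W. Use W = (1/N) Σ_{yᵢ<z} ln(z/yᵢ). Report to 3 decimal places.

Poor units: €6, €14, €15 (q = 3 of N = 9).
ln(z/y) terms: ln(18/6) = 1.0986; ln(18/14) = 0.2513; ln(18/15) = 0.1823.
W = 1.532248 / 9 = 0.170.

0.170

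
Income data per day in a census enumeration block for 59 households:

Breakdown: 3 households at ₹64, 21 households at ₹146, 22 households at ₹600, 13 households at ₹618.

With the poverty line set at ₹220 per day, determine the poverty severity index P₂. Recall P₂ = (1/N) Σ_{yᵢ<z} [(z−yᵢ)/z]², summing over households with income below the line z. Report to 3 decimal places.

0.066

Below the line: 3×₹64, 21×₹146 (q = 24 of N = 59).
Shortfall ratios: (220−64)/220 = 0.7091 (×3); (220−146)/220 = 0.3364 (×21).
Squared: 0.5028 (×3); 0.1131 (×21).
Sum = 3.884380; P₂ = 3.884380 / 59 = 0.066.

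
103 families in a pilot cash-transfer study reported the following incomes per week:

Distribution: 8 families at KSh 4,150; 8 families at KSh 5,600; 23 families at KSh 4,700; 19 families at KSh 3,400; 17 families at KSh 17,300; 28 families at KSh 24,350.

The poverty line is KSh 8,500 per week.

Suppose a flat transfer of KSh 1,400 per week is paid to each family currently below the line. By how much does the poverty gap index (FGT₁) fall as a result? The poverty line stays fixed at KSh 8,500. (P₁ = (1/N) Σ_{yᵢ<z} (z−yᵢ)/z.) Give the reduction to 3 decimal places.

Before: below the line — 19×KSh 3,400, 8×KSh 4,150, 23×KSh 4,700, 8×KSh 5,600; poverty gap index (FGT₁) = 0.27676.
After the KSh 1,400 transfer: below the line — 19×KSh 4,800, 8×KSh 5,550, 23×KSh 6,100, 8×KSh 7,000; poverty gap index (FGT₁) = 0.18401.
Reduction = 0.27676 − 0.18401 = 0.093.

0.093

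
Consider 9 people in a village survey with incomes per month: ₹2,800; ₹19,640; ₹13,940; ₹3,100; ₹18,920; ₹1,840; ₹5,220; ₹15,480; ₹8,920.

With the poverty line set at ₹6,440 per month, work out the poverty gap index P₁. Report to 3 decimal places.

0.221

Incomes under z: ₹1,840, ₹2,800, ₹3,100, ₹5,220 (q = 4 of N = 9).
Normalized shortfalls: (6440−1840)/6440 = 0.7143; (6440−2800)/6440 = 0.5652; (6440−3100)/6440 = 0.5186; (6440−5220)/6440 = 0.1894.
Σ = 1.987578. Dividing by the full population N = 9 gives P₁ = 0.221.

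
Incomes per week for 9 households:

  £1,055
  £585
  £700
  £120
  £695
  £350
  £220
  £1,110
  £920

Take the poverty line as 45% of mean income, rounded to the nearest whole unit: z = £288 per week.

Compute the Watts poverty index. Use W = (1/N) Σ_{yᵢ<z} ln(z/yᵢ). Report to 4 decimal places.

0.1272

Below the line: £120, £220 (q = 2 of N = 9).
Log shortfalls: ln(288/120) = 0.8755; ln(288/220) = 0.2693.
W = 1.144802 / 9 = 0.1272.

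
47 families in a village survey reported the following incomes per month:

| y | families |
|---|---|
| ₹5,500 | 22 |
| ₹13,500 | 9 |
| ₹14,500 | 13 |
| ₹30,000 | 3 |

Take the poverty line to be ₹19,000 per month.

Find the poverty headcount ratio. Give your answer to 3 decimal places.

44 of the 47 families have income below ₹19,000.
H = 44/47 = 0.936.

0.936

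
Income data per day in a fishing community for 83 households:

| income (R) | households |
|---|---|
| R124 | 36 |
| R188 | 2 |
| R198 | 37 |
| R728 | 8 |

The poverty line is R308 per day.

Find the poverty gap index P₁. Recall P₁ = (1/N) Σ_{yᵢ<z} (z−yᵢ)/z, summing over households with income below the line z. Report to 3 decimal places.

0.428

Incomes under z: 36×R124, 2×R188, 37×R198 (q = 75 of N = 83).
Gap ratios (z−y)/z: (308−124)/308 = 0.5974 (×36); (308−188)/308 = 0.3896 (×2); (308−198)/308 = 0.3571 (×37).
Σ = 35.500000. Dividing by the full population N = 83 gives P₁ = 0.428.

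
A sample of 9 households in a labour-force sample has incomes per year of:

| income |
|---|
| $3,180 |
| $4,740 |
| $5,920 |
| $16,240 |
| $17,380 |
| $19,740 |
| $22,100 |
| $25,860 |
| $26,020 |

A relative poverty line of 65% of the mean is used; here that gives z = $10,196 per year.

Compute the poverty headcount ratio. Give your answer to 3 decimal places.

0.333

3 of the 9 households have income below $10,196.
H = 3/9 = 0.333.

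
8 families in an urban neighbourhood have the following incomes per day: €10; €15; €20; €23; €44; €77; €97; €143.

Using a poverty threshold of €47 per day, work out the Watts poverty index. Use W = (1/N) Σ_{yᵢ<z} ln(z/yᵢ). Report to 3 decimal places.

Below z: €10, €15, €20, €23, €44 (q = 5 of N = 8).
ln(z/y) terms: ln(47/10) = 1.5476; ln(47/15) = 1.1421; ln(47/20) = 0.8544; ln(47/23) = 0.7147; ln(47/44) = 0.0660.
W = 4.324687 / 8 = 0.541.

0.541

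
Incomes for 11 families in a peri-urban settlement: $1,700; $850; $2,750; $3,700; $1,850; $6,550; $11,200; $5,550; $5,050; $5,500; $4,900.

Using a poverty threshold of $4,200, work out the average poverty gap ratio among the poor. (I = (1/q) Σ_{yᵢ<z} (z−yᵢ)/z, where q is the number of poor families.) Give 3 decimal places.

0.483

Below z: $850, $1,700, $1,850, $2,750, $3,700 (q = 5 of N = 11).
Shortfall ratios (z−y)/z: 0.7976, 0.5952, 0.5595, 0.3452, 0.1190; sum = 2.416667.
The income-gap ratio divides by q (the poor only): 2.416667 / 5 = 0.483.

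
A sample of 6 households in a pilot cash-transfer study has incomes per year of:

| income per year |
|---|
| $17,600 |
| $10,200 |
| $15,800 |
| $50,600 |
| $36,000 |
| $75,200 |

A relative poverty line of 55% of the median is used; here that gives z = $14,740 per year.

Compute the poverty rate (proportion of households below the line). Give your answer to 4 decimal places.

1 of the 6 households have income below $14,740.
H = 1/6 = 0.1667.

0.1667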